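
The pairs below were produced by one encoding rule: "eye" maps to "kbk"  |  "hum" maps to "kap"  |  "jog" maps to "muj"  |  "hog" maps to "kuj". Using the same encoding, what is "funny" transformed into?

iaqqb

The shift depends on letter class: consonant y→b is +3, but vowel e→k is +6. The rule splits by letter class: vowels +6, consonants +3.
On funny: f(cons)+3=i, u(vowel)+6=a, n(cons)+3=q, n(cons)+3=q, y(cons)+3=b.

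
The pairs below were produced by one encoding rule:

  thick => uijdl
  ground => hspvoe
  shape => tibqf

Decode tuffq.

Compare letters: t→u is +1, h→i is +1, i→j is +1 — a constant shift. Each letter is shifted forward by 1 in the alphabet (a Caesar shift of +1).
Reversing it on tuffq: t−1=s, u−1=t, f−1=e, f−1=e, q−1=p.

steep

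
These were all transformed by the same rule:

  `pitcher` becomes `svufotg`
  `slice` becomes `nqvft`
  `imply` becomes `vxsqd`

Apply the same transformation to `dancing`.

Treating letters as 0–25, the rule is x ↦ 7x + 17 (mod 26).
For dancing: d(3)→7·3+17≡12=m; a(0)→7·0+17≡17=r; n(13)→7·13+17≡4=e; c(2)→7·2+17≡5=f; i(8)→7·8+17≡21=v; n(13)→7·13+17≡4=e; g(6)→7·6+17≡7=h (all mod 26).

mrefveh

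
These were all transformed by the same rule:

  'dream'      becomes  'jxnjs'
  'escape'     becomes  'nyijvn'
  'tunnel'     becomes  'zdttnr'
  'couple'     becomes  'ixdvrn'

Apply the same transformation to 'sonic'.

Two shifts are in play — +9 for a/e/i/o/u, +6 for every other letter.
Applying it to sonic: s(cons)+6=y, o(vowel)+9=x, n(cons)+6=t, i(vowel)+9=r, c(cons)+6=i.

yxtri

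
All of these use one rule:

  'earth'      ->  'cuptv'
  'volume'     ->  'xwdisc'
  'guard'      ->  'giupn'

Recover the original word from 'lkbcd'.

pixel

e(4)→c(2) and a(0)→u(20) fit y≡15x+20 (mod 26); the inverse of 15 mod 26 is 7. Treating letters as 0–25, the rule is x ↦ 15x + 20 (mod 26).
Decoding lkbcd: l(11)→7·(11−20)≡15=p; k(10)→7·(10−20)≡8=i; b(1)→7·(1−20)≡23=x; c(2)→7·(2−20)≡4=e; d(3)→7·(3−20)≡11=l (all mod 26).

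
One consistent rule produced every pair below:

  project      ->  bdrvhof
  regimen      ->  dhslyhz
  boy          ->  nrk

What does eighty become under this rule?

The shift depends on letter class: consonant p→b is +12, but vowel o→r is +3. Vowels shift forward by 3 and consonants shift forward by 12.
For eighty: e(vowel)+3=h, i(vowel)+3=l, g(cons)+12=s, h(cons)+12=t, t(cons)+12=f, y(cons)+12=k.

hlstfk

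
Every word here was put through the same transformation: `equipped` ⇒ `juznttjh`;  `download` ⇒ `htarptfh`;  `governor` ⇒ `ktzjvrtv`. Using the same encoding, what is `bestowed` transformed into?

The shift depends on letter class: consonant q→u is +4, but vowel e→j is +5. Two shifts are in play — +5 for a/e/i/o/u, +4 for every other letter.
Applying it to bestowed: b(cons)+4=f, e(vowel)+5=j, s(cons)+4=w, t(cons)+4=x, o(vowel)+5=t, w(cons)+4=a, e(vowel)+5=j, d(cons)+4=h.

fjwxtajh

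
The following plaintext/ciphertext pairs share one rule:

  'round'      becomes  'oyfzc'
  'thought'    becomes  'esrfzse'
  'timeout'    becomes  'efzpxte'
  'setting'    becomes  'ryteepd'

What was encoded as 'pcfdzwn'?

Read the word backwards and shift each letter +11.
Reversing it on pcfdzwn: shift back: p−11=e, c−11=r, f−11=u, d−11=s, z−11=o, w−11=l, n−11=c → erusolc; then reverse → closure.

closure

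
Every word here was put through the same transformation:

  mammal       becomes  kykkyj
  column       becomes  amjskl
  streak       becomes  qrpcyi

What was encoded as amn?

Each letter is shifted forward by 24 in the alphabet (a Caesar shift of +24).
Decoding amn: a−24=c, m−24=o, n−24=p.

cop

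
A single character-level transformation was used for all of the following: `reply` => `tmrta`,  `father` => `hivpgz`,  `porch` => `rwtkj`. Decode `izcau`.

grass

Shifts by position in reply: pos 0: r→t (+2), pos 1: e→m (+8), pos 2: p→r (+2), pos 3: l→t (+8) — repeating every 2. The shifts repeat in a cycle of length 2: positions 0,1,… shift by +2, +8, then the pattern repeats.
Undoing it on izcau: i−2=g, z−8=r, c−2=a, a−8=s, u−2=s.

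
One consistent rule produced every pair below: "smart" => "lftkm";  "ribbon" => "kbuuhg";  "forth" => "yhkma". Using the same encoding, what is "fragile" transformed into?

yktzbex

Compare letters: s→l is +19, m→f is +19, a→t is +19 — a constant shift. It's a constant shift of +19 (ROT19).
Applying it to fragile: f+19=y, r+19=k, a+19=t, g+19=z, i+19=b, l+19=e, e+19=x.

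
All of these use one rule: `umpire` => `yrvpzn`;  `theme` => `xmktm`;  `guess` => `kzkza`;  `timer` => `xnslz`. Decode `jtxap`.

The shift increases by 1 at each position, starting from +4: 4, 5, 6, ….
Decoding jtxap: j−4=f, t−5=o, x−6=r, a−7=t, p−8=h.

forth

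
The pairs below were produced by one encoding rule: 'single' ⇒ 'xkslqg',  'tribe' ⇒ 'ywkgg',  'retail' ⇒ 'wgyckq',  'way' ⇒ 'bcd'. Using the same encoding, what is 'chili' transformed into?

hmkqk

Two shifts are in play — +2 for a/e/i/o/u, +5 for every other letter.
On chili: c(cons)+5=h, h(cons)+5=m, i(vowel)+2=k, l(cons)+5=q, i(vowel)+2=k.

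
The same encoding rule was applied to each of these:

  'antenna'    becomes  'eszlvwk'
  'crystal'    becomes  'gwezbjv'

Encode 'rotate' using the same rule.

vtzhbn

In antenna: a→e is +4, n→s is +5, t→z is +6, e→l is +7 — the shift increases by 1 each position. The shift increases by 1 at each position, starting from +4: 4, 5, 6, ….
Applying it to rotate: r+4=v, o+5=t, t+6=z, a+7=h, t+8=b, e+9=n.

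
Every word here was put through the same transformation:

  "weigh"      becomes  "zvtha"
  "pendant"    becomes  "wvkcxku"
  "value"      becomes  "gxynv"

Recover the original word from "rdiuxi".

w(22)→z(25) and e(4)→v(21) fit y≡19x+23 (mod 26); the inverse of 19 mod 26 is 11. This is an affine cipher: with a=0,…,z=25, each position x becomes (19x+23) mod 26.
Undoing it on rdiuxi: r(17)→11·(17−23)≡12=m; d(3)→11·(3−23)≡14=o; i(8)→11·(8−23)≡17=r; u(20)→11·(20−23)≡19=t; x(23)→11·(23−23)≡0=a; i(8)→11·(8−23)≡17=r (all mod 26).

mortar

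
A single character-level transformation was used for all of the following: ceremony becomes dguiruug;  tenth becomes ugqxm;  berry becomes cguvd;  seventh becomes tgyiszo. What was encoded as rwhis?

queen

Letter i (0-indexed) is shifted by i+1, so successive shifts are 1, 2, 3, ….
Decoding rwhis: r−1=q, w−2=u, h−3=e, i−4=e, s−5=n.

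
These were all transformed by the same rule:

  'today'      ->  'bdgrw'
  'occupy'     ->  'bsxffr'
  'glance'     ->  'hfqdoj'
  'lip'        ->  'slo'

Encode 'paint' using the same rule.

wqlds

The output letters match the input read backwards, each shifted +3: today reversed is yadot. Two steps: reverse the string, then apply a Caesar shift of +3.
On paint: reverse → tniap; then shift: t+3=w, n+3=q, i+3=l, a+3=d, p+3=s.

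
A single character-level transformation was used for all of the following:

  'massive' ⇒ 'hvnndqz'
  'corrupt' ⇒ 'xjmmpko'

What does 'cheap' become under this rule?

xczvk

Compare letters: m→h is +21, a→v is +21, s→n is +21 — a constant shift. This is a Caesar cipher with shift 21.
Applying it to cheap: c+21=x, h+21=c, e+21=z, a+21=v, p+21=k.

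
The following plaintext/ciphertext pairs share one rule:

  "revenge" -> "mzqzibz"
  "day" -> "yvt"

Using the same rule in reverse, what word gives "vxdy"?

acid

Each letter is shifted forward by 21 in the alphabet (a Caesar shift of +21).
Reversing it on vxdy: v−21=a, x−21=c, d−21=i, y−21=d.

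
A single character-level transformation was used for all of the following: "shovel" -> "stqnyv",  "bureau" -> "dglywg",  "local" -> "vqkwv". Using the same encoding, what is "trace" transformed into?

s(18)→s(18) and h(7)→t(19) fit y≡7x+22 (mod 26); the inverse of 7 mod 26 is 15. This is an affine cipher: with a=0,…,z=25, each position x becomes (7x+22) mod 26.
On trace: t(19)→7·19+22≡25=z; r(17)→7·17+22≡11=l; a(0)→7·0+22≡22=w; c(2)→7·2+22≡10=k; e(4)→7·4+22≡24=y (all mod 26).

zlwky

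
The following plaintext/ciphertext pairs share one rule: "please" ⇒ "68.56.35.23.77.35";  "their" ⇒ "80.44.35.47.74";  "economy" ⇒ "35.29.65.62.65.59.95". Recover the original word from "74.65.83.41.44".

rough

p(#16)→68 and l(#12)→56: differences scale by 3, so n = 3·pos + 20. Each letter becomes 3×(its alphabet position, a=1..z=26) + 20.
Decoding 74.65.83.41.44: 74→(74−20)÷3=18=r, 65→(65−20)÷3=15=o, 83→(83−20)÷3=21=u, 41→(41−20)÷3=7=g, 44→(44−20)÷3=8=h.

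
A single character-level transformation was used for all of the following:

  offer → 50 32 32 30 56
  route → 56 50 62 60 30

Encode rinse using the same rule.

56 38 48 58 30

o(#15)→50 and f(#6)→32: differences scale by 2, so n = 2·pos + 20. Each letter becomes 2×(its alphabet position, a=1..z=26) + 20.
Applying it to rinse: r=18→56, i=9→38, n=14→48, s=19→58, e=5→30.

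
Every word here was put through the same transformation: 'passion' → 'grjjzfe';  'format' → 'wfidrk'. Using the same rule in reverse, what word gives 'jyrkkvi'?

Compare letters: p→g is +17, a→r is +17, s→j is +17 — a constant shift. Every letter moves 17 places later in the alphabet, wrapping around z→a.
Undoing it on jyrkkvi: j−17=s, y−17=h, r−17=a, k−17=t, k−17=t, v−17=e, i−17=r.

shatter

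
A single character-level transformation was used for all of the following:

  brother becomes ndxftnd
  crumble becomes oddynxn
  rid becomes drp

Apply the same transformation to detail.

The shift depends on letter class: consonant b→n is +12, but vowel o→x is +9. The rule splits by letter class: vowels +9, consonants +12.
On detail: d(cons)+12=p, e(vowel)+9=n, t(cons)+12=f, a(vowel)+9=j, i(vowel)+9=r, l(cons)+12=x.

pnfjrx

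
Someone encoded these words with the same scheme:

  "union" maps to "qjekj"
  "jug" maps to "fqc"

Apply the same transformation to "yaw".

Compare letters: u→q is +22, n→j is +22, i→e is +22 — a constant shift. Each letter is shifted forward by 22 in the alphabet (a Caesar shift of +22).
Applying it to yaw: y+22=u, a+22=w, w+22=s.

uws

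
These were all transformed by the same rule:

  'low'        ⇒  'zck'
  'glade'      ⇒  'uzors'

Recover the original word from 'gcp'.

Compare letters: l→z is +14, o→c is +14, w→k is +14 — a constant shift. It's a constant shift of +14 (ROT14).
Undoing it on gcp: g−14=s, c−14=o, p−14=b.

sob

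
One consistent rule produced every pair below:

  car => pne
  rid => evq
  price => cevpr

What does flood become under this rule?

This is a Caesar cipher with shift 13.
On flood: f+13=s, l+13=y, o+13=b, o+13=b, d+13=q.

sybbq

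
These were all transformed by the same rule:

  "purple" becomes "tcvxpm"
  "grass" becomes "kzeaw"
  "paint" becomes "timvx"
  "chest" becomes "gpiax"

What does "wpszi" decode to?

shore

A repeating key of period 2 is used — shifts +4, +8 over and over.
Undoing it on wpszi: w−4=s, p−8=h, s−4=o, z−8=r, i−4=e.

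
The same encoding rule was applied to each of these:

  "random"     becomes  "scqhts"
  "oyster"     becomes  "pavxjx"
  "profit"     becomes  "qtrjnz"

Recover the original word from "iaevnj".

hybrid

The shift increases by 1 at each position, starting from +1: 1, 2, 3, ….
Decoding iaevnj: i−1=h, a−2=y, e−3=b, v−4=r, n−5=i, j−6=d.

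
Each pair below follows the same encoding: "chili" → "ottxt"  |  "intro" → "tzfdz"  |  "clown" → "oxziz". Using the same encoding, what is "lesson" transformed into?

xpeezz

The shift depends on letter class: consonant c→o is +12, but vowel i→t is +11. Two shifts are in play — +11 for a/e/i/o/u, +12 for every other letter.
Applying it to lesson: l(cons)+12=x, e(vowel)+11=p, s(cons)+12=e, s(cons)+12=e, o(vowel)+11=z, n(cons)+12=z.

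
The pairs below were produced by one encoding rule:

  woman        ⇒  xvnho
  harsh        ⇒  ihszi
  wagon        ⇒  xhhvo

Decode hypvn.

The shifts repeat in a cycle of length 2: positions 0,1,… shift by +1, +7, then the pattern repeats.
Reversing it on hypvn: h−1=g, y−7=r, p−1=o, v−7=o, n−1=m.

groom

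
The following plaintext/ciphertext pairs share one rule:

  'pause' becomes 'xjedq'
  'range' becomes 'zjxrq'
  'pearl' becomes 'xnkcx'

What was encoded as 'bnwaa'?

The shift increases by 1 at each position, starting from +8: 8, 9, 10, ….
Reversing it on bnwaa: b−8=t, n−9=e, w−10=m, a−11=p, a−12=o.

tempo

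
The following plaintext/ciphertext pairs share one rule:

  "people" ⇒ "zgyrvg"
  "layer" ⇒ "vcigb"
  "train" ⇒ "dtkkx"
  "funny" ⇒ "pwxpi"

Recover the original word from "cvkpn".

The shifts repeat in a cycle of length 2: positions 0,1,… shift by +10, +2, then the pattern repeats.
Undoing it on cvkpn: c−10=s, v−2=t, k−10=a, p−2=n, n−10=d.

stand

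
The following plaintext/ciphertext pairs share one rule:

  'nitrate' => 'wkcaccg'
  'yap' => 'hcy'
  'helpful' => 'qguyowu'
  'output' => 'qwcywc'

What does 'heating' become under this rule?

qgcckwp

The rule splits by letter class: vowels +2, consonants +9.
For heating: h(cons)+9=q, e(vowel)+2=g, a(vowel)+2=c, t(cons)+9=c, i(vowel)+2=k, n(cons)+9=w, g(cons)+9=p.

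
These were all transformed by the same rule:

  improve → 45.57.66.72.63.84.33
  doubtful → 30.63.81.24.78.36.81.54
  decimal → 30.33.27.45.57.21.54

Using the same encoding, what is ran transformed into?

i(#9)→45 and m(#13)→57: differences scale by 3, so n = 3·pos + 18. With a=1..z=26, the number is 3·pos + 18.
On ran: r=18→72, a=1→21, n=14→60.

72.21.60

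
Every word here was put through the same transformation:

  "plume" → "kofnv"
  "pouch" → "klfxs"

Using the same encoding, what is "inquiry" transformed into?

Each letter is replaced by its mirror in the alphabet: a↔z, b↔y, c↔x, and so on (the Atbash cipher).
On inquiry: i↔r, n↔m, q↔j, u↔f, i↔r, r↔i, y↔b.

rmjfrib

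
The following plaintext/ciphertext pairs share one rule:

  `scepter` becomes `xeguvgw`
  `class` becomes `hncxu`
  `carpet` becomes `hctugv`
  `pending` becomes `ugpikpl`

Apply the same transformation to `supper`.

Shifts by position in scepter: pos 0: s→x (+5), pos 1: c→e (+2), pos 2: e→g (+2), pos 3: p→u (+5), pos 4: t→v (+2), pos 5: e→g (+2) — repeating every 3. The shifts repeat in a cycle of length 3: positions 0,1,… shift by +5, +2, +2, then the pattern repeats.
Applying it to supper: s+5=x, u+2=w, p+2=r, p+5=u, e+2=g, r+2=t.

xwrugt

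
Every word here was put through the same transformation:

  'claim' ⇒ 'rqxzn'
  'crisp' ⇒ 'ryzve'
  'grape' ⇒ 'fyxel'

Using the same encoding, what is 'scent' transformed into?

c(2)→r(17) and l(11)→q(16) fit y≡23x+23 (mod 26); the inverse of 23 mod 26 is 17. Each letter's alphabet position (a=0..z=25) is mapped through 23·x+23 mod 26 — an affine cipher.
On scent: s(18)→23·18+23≡21=v; c(2)→23·2+23≡17=r; e(4)→23·4+23≡11=l; n(13)→23·13+23≡10=k; t(19)→23·19+23≡18=s (all mod 26).

vrlks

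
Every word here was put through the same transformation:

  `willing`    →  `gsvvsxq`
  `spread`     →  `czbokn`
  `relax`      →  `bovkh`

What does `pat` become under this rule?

zkd

It's a constant shift of +10 (ROT10).
On pat: p+10=z, a+10=k, t+10=d.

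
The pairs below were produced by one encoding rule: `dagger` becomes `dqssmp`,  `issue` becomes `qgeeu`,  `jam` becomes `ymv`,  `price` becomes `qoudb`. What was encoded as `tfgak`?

The output letters match the input read backwards, each shifted +12: dagger reversed is reggad. Read the word backwards and shift each letter +12.
Undoing it on tfgak: shift back: t−12=h, f−12=t, g−12=u, a−12=o, k−12=y → htuoy; then reverse → youth.

youth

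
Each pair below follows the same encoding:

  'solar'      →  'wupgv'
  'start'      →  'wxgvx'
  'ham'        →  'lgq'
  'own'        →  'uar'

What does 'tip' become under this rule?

The shift depends on letter class: consonant s→w is +4, but vowel o→u is +6. The rule splits by letter class: vowels +6, consonants +4.
For tip: t(cons)+4=x, i(vowel)+6=o, p(cons)+4=t.

xot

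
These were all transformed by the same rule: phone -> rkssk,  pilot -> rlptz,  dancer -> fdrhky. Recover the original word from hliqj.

field

Letter i (0-indexed) is shifted by i+2, so successive shifts are 2, 3, 4, ….
Reversing it on hliqj: h−2=f, l−3=i, i−4=e, q−5=l, j−6=d.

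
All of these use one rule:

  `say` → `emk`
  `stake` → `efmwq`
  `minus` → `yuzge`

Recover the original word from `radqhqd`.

forever

Compare letters: s→e is +12, a→m is +12, y→k is +12 — a constant shift. Each letter is shifted forward by 12 in the alphabet (a Caesar shift of +12).
Decoding radqhqd: r−12=f, a−12=o, d−12=r, q−12=e, h−12=v, q−12=e, d−12=r.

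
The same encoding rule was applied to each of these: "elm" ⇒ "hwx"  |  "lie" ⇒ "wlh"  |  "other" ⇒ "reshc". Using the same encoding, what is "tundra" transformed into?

exyocd

Two shifts are in play — +3 for a/e/i/o/u, +11 for every other letter.
For tundra: t(cons)+11=e, u(vowel)+3=x, n(cons)+11=y, d(cons)+11=o, r(cons)+11=c, a(vowel)+3=d.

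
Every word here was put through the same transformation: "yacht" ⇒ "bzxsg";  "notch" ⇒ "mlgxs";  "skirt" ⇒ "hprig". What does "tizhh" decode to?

Each pair mirrors across the alphabet (y↔b, a↔z, c↔x): positions sum to 25. Letters are reflected about the middle of the alphabet (position → 25−position): Atbash.
Undoing it on tizhh: t↔g, i↔r, z↔a, h↔s, h↔s.

grass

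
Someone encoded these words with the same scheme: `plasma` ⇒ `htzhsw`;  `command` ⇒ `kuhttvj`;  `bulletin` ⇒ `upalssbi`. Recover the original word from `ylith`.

amber

The output letters match the input read backwards, each shifted +7: plasma reversed is amsalp. The word is reversed, then every letter is shifted forward by 7.
Decoding ylith: shift back: y−7=r, l−7=e, i−7=b, t−7=m, h−7=a → rebma; then reverse → amber.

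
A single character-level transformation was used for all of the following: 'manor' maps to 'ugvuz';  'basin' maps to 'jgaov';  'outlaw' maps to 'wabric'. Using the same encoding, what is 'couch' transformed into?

Shifts by position in manor: pos 0: m→u (+8), pos 1: a→g (+6), pos 2: n→v (+8), pos 3: o→u (+6) — repeating every 2. A repeating key of period 2 is used — shifts +8, +6 over and over.
On couch: c+8=k, o+6=u, u+8=c, c+6=i, h+8=p.

kucip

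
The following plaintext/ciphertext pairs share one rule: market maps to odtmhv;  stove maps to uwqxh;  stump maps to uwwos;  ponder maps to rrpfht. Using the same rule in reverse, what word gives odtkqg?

The shifts repeat in a cycle of length 3: positions 0,1,… shift by +2, +3, +2, then the pattern repeats.
Undoing it on odtkqg: o−2=m, d−3=a, t−2=r, k−2=i, q−3=n, g−2=e.

marine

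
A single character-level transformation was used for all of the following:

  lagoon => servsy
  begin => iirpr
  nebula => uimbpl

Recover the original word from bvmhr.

Shifts by position in lagoon: pos 0: l→s (+7), pos 1: a→e (+4), pos 2: g→r (+11), pos 3: o→v (+7), pos 4: o→s (+4), pos 5: n→y (+11) — repeating every 3. It's a Vigenère-style cipher with numeric key [7,4,11]: position i shifts by key[i mod 3].
Reversing it on bvmhr: b−7=u, v−4=r, m−11=b, h−7=a, r−4=n.

urban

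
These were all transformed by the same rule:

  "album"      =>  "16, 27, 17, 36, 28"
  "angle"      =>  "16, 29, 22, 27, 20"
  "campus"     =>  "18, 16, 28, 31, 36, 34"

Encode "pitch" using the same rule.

Letters become their 1-based position plus 15 (so a→16, b→17, …).
On pitch: p=16→31, i=9→24, t=20→35, c=3→18, h=8→23.

31, 24, 35, 18, 23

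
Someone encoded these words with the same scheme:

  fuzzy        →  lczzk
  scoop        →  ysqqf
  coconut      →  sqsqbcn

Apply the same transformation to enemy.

f(5)→l(11) and u(20)→c(2) fit y≡15x+14 (mod 26); the inverse of 15 mod 26 is 7. Treating letters as 0–25, the rule is x ↦ 15x + 14 (mod 26).
On enemy: e(4)→15·4+14≡22=w; n(13)→15·13+14≡1=b; e(4)→15·4+14≡22=w; m(12)→15·12+14≡12=m; y(24)→15·24+14≡10=k (all mod 26).

wbwmk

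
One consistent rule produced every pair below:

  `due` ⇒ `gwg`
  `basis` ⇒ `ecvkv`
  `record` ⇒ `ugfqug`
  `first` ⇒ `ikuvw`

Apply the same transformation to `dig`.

The shift depends on letter class: consonant d→g is +3, but vowel u→w is +2. The rule splits by letter class: vowels +2, consonants +3.
Applying it to dig: d(cons)+3=g, i(vowel)+2=k, g(cons)+3=j.

gkj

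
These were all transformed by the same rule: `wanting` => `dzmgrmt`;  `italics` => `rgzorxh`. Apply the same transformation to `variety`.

Each letter is replaced by its mirror in the alphabet: a↔z, b↔y, c↔x, and so on (the Atbash cipher).
Applying it to variety: v↔e, a↔z, r↔i, i↔r, e↔v, t↔g, y↔b.

ezirvgb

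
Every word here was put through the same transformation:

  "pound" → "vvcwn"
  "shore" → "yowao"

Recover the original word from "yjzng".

screw

In pound: p→v is +6, o→v is +7, u→c is +8, n→w is +9 — the shift increases by 1 each position. Letter i (0-indexed) is shifted by i+6, so successive shifts are 6, 7, 8, ….
Reversing it on yjzng: y−6=s, j−7=c, z−8=r, n−9=e, g−10=w.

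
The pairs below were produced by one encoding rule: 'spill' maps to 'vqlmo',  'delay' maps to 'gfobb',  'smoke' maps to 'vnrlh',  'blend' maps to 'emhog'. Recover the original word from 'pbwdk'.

Shifts by position in spill: pos 0: s→v (+3), pos 1: p→q (+1), pos 2: i→l (+3), pos 3: l→m (+1) — repeating every 2. A repeating key of period 2 is used — shifts +3, +1 over and over.
Undoing it on pbwdk: p−3=m, b−1=a, w−3=t, d−1=c, k−3=h.

match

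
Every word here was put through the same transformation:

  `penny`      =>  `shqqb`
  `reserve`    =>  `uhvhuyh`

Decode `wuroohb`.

Compare letters: p→s is +3, e→h is +3, n→q is +3 — a constant shift. It's a constant shift of +3 (ROT3).
Undoing it on wuroohb: w−3=t, u−3=r, r−3=o, o−3=l, o−3=l, h−3=e, b−3=y.

trolley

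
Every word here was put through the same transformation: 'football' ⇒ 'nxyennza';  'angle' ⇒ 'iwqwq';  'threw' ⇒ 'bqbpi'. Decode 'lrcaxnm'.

display

In football: f→n is +8, o→x is +9, o→y is +10, t→e is +11 — the shift increases by 1 each position. The shift increases by 1 at each position, starting from +8: 8, 9, 10, ….
Undoing it on lrcaxnm: l−8=d, r−9=i, c−10=s, a−11=p, x−12=l, n−13=a, m−14=y.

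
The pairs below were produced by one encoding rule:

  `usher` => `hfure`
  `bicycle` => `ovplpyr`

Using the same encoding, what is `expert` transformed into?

Compare letters: u→h is +13, s→f is +13, h→u is +13 — a constant shift. It's a constant shift of +13 (ROT13).
For expert: e+13=r, x+13=k, p+13=c, e+13=r, r+13=e, t+13=g.

rkcreg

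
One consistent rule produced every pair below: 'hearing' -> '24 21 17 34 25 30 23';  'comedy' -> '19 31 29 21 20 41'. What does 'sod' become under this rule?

The number is (letter's place in the alphabet, a=1) + 16.
Applying it to sod: s=19→35, o=15→31, d=4→20.

35 31 20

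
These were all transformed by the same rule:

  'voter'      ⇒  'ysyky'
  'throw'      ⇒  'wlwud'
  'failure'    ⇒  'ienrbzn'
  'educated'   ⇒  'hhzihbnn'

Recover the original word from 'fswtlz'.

corner

In voter: v→y is +3, o→s is +4, t→y is +5, e→k is +6 — the shift increases by 1 each position. Letter i (0-indexed) is shifted by i+3, so successive shifts are 3, 4, 5, ….
Decoding fswtlz: f−3=c, s−4=o, w−5=r, t−6=n, l−7=e, z−8=r.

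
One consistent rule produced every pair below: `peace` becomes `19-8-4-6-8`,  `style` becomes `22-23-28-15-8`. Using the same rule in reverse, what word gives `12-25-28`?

p is letter #16 and maps to 19: an offset of 3. Each letter is replaced by its alphabet position (a=1..z=26) + 3.
Decoding 12-25-28: 12→(12−3)÷1=9=i, 25→(25−3)÷1=22=v, 28→(28−3)÷1=25=y.

ivy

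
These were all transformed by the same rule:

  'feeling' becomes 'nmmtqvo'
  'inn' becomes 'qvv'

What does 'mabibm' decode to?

estate

Every letter moves 8 places later in the alphabet, wrapping around z→a.
Reversing it on mabibm: m−8=e, a−8=s, b−8=t, i−8=a, b−8=t, m−8=e.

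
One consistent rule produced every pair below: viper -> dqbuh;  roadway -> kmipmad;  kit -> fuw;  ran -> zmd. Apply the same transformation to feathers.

The output letters match the input read backwards, each shifted +12: viper reversed is repiv. Read the word backwards and shift each letter +12.
Applying it to feathers: reverse → srehtaef; then shift: s+12=e, r+12=d, e+12=q, h+12=t, t+12=f, a+12=m, e+12=q, f+12=r.

edqtfmqr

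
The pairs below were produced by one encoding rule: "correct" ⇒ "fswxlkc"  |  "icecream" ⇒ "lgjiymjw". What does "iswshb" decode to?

format

Each letter shifts forward by (position + 3), i.e. 3, 4, 5, … — the shift grows by one for each successive letter.
Decoding iswshb: i−3=f, s−4=o, w−5=r, s−6=m, h−7=a, b−8=t.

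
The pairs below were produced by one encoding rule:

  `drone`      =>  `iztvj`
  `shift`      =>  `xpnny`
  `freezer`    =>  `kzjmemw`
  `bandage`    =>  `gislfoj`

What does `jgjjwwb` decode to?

Shifts by position in drone: pos 0: d→i (+5), pos 1: r→z (+8), pos 2: o→t (+5), pos 3: n→v (+8) — repeating every 2. It's a Vigenère-style cipher with numeric key [5,8]: position i shifts by key[i mod 2].
Undoing it on jgjjwwb: j−5=e, g−8=y, j−5=e, j−8=b, w−5=r, w−8=o, b−5=w.

eyebrow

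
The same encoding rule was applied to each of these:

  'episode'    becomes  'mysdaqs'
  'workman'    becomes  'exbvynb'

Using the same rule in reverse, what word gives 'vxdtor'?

notice

In episode: e→m is +8, p→y is +9, i→s is +10, s→d is +11 — the shift increases by 1 each position. The shift increases by 1 at each position, starting from +8: 8, 9, 10, ….
Reversing it on vxdtor: v−8=n, x−9=o, d−10=t, t−11=i, o−12=c, r−13=e.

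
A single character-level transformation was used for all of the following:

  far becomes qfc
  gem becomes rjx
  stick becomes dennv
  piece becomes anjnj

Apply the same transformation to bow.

mth

The shift depends on letter class: consonant f→q is +11, but vowel a→f is +5. The rule splits by letter class: vowels +5, consonants +11.
Applying it to bow: b(cons)+11=m, o(vowel)+5=t, w(cons)+11=h.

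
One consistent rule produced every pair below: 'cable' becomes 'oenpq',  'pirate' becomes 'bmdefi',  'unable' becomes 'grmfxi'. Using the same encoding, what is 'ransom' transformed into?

Shifts by position in cable: pos 0: c→o (+12), pos 1: a→e (+4), pos 2: b→n (+12), pos 3: l→p (+4) — repeating every 2. It's a Vigenère-style cipher with numeric key [12,4]: position i shifts by key[i mod 2].
On ransom: r+12=d, a+4=e, n+12=z, s+4=w, o+12=a, m+4=q.

dezwaq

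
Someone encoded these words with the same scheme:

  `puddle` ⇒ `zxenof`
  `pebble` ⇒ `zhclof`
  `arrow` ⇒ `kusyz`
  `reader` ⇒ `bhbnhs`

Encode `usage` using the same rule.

evbqh

Shifts by position in puddle: pos 0: p→z (+10), pos 1: u→x (+3), pos 2: d→e (+1), pos 3: d→n (+10), pos 4: l→o (+3), pos 5: e→f (+1) — repeating every 3. It's a Vigenère-style cipher with numeric key [10,3,1]: position i shifts by key[i mod 3].
For usage: u+10=e, s+3=v, a+1=b, g+10=q, e+3=h.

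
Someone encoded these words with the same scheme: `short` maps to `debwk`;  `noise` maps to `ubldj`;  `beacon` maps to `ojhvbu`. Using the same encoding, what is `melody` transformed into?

s(18)→d(3) and h(7)→e(4) fit y≡7x+7 (mod 26); the inverse of 7 mod 26 is 15. Each letter's alphabet position (a=0..z=25) is mapped through 7·x+7 mod 26 — an affine cipher.
On melody: m(12)→7·12+7≡13=n; e(4)→7·4+7≡9=j; l(11)→7·11+7≡6=g; o(14)→7·14+7≡1=b; d(3)→7·3+7≡2=c; y(24)→7·24+7≡19=t (all mod 26).

njgbct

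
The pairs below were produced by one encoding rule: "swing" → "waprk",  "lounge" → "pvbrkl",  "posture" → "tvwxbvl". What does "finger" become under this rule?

jprklv

The shift depends on letter class: consonant s→w is +4, but vowel i→p is +7. The rule splits by letter class: vowels +7, consonants +4.
Applying it to finger: f(cons)+4=j, i(vowel)+7=p, n(cons)+4=r, g(cons)+4=k, e(vowel)+7=l, r(cons)+4=v.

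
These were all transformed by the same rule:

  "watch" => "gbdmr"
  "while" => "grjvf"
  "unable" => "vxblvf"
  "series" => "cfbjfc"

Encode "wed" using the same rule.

Two shifts are in play — +1 for a/e/i/o/u, +10 for every other letter.
On wed: w(cons)+10=g, e(vowel)+1=f, d(cons)+10=n.

gfn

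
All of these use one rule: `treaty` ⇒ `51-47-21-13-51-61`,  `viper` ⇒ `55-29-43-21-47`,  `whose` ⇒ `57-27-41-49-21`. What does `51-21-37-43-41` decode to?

t(#20)→51 and r(#18)→47: differences scale by 2, so n = 2·pos + 11. With a=1..z=26, the number is 2·pos + 11.
Reversing it on 51-21-37-43-41: 51→(51−11)÷2=20=t, 21→(21−11)÷2=5=e, 37→(37−11)÷2=13=m, 43→(43−11)÷2=16=p, 41→(41−11)÷2=15=o.

tempo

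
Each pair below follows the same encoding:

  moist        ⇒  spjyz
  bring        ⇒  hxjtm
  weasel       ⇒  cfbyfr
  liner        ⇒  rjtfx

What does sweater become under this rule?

Vowels shift forward by 1 and consonants shift forward by 6.
Applying it to sweater: s(cons)+6=y, w(cons)+6=c, e(vowel)+1=f, a(vowel)+1=b, t(cons)+6=z, e(vowel)+1=f, r(cons)+6=x.

ycfbzfx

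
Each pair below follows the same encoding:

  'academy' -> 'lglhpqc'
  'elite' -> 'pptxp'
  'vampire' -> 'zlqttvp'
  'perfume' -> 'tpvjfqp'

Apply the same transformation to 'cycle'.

gcgpp

The shift depends on letter class: consonant c→g is +4, but vowel a→l is +11. Two shifts are in play — +11 for a/e/i/o/u, +4 for every other letter.
Applying it to cycle: c(cons)+4=g, y(cons)+4=c, c(cons)+4=g, l(cons)+4=p, e(vowel)+11=p.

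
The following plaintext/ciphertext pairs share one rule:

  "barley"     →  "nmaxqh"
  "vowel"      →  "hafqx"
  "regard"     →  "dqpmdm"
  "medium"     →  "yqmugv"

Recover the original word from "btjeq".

phase

Shifts by position in barley: pos 0: b→n (+12), pos 1: a→m (+12), pos 2: r→a (+9), pos 3: l→x (+12), pos 4: e→q (+12), pos 5: y→h (+9) — repeating every 3. It's a Vigenère-style cipher with numeric key [12,12,9]: position i shifts by key[i mod 3].
Undoing it on btjeq: b−12=p, t−12=h, j−9=a, e−12=s, q−12=e.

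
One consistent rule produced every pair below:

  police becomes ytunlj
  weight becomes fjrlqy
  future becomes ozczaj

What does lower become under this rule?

Shifts by position in police: pos 0: p→y (+9), pos 1: o→t (+5), pos 2: l→u (+9), pos 3: i→n (+5) — repeating every 2. It's a Vigenère-style cipher with numeric key [9,5]: position i shifts by key[i mod 2].
For lower: l+9=u, o+5=t, w+9=f, e+5=j, r+9=a.

utfja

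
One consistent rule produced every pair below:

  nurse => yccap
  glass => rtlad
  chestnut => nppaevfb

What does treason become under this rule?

Shifts by position in nurse: pos 0: n→y (+11), pos 1: u→c (+8), pos 2: r→c (+11), pos 3: s→a (+8) — repeating every 2. The shifts repeat in a cycle of length 2: positions 0,1,… shift by +11, +8, then the pattern repeats.
For treason: t+11=e, r+8=z, e+11=p, a+8=i, s+11=d, o+8=w, n+11=y.

ezpidwy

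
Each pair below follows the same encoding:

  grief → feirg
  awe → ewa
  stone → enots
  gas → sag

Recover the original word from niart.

train

The word is simply reversed.
Reversing it on niart: then reverse → train.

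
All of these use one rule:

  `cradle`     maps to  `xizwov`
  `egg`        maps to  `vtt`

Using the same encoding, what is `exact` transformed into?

Letters are reflected about the middle of the alphabet (position → 25−position): Atbash.
For exact: e↔v, x↔c, a↔z, c↔x, t↔g.

vczxg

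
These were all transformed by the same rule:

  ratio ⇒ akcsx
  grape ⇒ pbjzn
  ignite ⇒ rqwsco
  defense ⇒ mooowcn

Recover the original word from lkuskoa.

caliber

Shifts by position in ratio: pos 0: r→a (+9), pos 1: a→k (+10), pos 2: t→c (+9), pos 3: i→s (+10) — repeating every 2. It's a Vigenère-style cipher with numeric key [9,10]: position i shifts by key[i mod 2].
Undoing it on lkuskoa: l−9=c, k−10=a, u−9=l, s−10=i, k−9=b, o−10=e, a−9=r.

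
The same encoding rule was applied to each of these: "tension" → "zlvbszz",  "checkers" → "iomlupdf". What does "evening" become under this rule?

The shift increases by 1 at each position, starting from +6: 6, 7, 8, ….
Applying it to evening: e+6=k, v+7=c, e+8=m, n+9=w, i+10=s, n+11=y, g+12=s.

kcmwsys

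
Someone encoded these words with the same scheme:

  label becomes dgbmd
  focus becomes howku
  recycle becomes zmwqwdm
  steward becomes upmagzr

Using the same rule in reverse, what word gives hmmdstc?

feeling

l(11)→d(3) and a(0)→g(6) fit y≡21x+6 (mod 26); the inverse of 21 mod 26 is 5. Treating letters as 0–25, the rule is x ↦ 21x + 6 (mod 26).
Decoding hmmdstc: h(7)→5·(7−6)≡5=f; m(12)→5·(12−6)≡4=e; m(12)→5·(12−6)≡4=e; d(3)→5·(3−6)≡11=l; s(18)→5·(18−6)≡8=i; t(19)→5·(19−6)≡13=n; c(2)→5·(2−6)≡6=g (all mod 26).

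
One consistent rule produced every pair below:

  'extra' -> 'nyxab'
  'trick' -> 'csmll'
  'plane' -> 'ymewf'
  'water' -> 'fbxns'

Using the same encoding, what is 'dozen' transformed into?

mpdno

Shifts by position in extra: pos 0: e→n (+9), pos 1: x→y (+1), pos 2: t→x (+4), pos 3: r→a (+9), pos 4: a→b (+1) — repeating every 3. The shifts repeat in a cycle of length 3: positions 0,1,… shift by +9, +1, +4, then the pattern repeats.
Applying it to dozen: d+9=m, o+1=p, z+4=d, e+9=n, n+1=o.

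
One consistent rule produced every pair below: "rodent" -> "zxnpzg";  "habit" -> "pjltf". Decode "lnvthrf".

deliver

Each letter shifts forward by (position + 8), i.e. 8, 9, 10, … — the shift grows by one for each successive letter.
Undoing it on lnvthrf: l−8=d, n−9=e, v−10=l, t−11=i, h−12=v, r−13=e, f−14=r.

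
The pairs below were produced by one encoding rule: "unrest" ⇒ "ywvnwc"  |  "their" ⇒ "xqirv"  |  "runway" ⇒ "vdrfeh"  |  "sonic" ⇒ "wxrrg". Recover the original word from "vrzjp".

rival

Shifts by position in unrest: pos 0: u→y (+4), pos 1: n→w (+9), pos 2: r→v (+4), pos 3: e→n (+9) — repeating every 2. A repeating key of period 2 is used — shifts +4, +9 over and over.
Undoing it on vrzjp: v−4=r, r−9=i, z−4=v, j−9=a, p−4=l.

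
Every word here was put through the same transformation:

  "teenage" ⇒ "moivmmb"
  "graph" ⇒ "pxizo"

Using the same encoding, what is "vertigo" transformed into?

The output letters match the input read backwards, each shifted +8: teenage reversed is eganeet. Two steps: reverse the string, then apply a Caesar shift of +8.
For vertigo: reverse → ogitrev; then shift: o+8=w, g+8=o, i+8=q, t+8=b, r+8=z, e+8=m, v+8=d.

woqbzmd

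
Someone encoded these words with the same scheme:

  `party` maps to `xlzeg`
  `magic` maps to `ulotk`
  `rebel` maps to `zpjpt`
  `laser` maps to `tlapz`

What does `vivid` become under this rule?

dtdtl

A repeating key of period 2 is used — shifts +8, +11 over and over.
On vivid: v+8=d, i+11=t, v+8=d, i+11=t, d+8=l.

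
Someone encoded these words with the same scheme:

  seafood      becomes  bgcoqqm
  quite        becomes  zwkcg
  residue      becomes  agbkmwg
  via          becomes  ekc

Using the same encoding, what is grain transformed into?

The shift depends on letter class: consonant s→b is +9, but vowel e→g is +2. Two shifts are in play — +2 for a/e/i/o/u, +9 for every other letter.
Applying it to grain: g(cons)+9=p, r(cons)+9=a, a(vowel)+2=c, i(vowel)+2=k, n(cons)+9=w.

packw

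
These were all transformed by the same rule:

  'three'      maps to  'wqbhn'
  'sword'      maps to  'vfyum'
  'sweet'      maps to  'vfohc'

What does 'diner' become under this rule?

Shifts by position in three: pos 0: t→w (+3), pos 1: h→q (+9), pos 2: r→b (+10), pos 3: e→h (+3), pos 4: e→n (+9) — repeating every 3. It's a Vigenère-style cipher with numeric key [3,9,10]: position i shifts by key[i mod 3].
On diner: d+3=g, i+9=r, n+10=x, e+3=h, r+9=a.

grxha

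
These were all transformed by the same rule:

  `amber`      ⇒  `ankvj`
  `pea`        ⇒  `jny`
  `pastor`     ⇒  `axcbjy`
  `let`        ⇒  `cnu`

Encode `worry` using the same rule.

haaxf

The output letters match the input read backwards, each shifted +9: amber reversed is rebma. Two steps: reverse the string, then apply a Caesar shift of +9.
Applying it to worry: reverse → yrrow; then shift: y+9=h, r+9=a, r+9=a, o+9=x, w+9=f.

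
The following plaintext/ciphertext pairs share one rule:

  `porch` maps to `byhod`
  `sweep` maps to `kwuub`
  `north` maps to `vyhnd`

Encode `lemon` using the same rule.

pusyv

p(15)→b(1) and o(14)→y(24) fit y≡3x+8 (mod 26); the inverse of 3 mod 26 is 9. Each letter's alphabet position (a=0..z=25) is mapped through 3·x+8 mod 26 — an affine cipher.
For lemon: l(11)→3·11+8≡15=p; e(4)→3·4+8≡20=u; m(12)→3·12+8≡18=s; o(14)→3·14+8≡24=y; n(13)→3·13+8≡21=v (all mod 26).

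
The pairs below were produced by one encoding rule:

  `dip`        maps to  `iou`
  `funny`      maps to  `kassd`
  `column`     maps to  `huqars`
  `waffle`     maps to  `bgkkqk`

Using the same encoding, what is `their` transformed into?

ymkow

Vowels shift forward by 6 and consonants shift forward by 5.
For their: t(cons)+5=y, h(cons)+5=m, e(vowel)+6=k, i(vowel)+6=o, r(cons)+5=w.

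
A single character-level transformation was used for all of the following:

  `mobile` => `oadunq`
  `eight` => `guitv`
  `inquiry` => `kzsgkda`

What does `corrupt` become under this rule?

Shifts by position in mobile: pos 0: m→o (+2), pos 1: o→a (+12), pos 2: b→d (+2), pos 3: i→u (+12) — repeating every 2. It's a Vigenère-style cipher with numeric key [2,12]: position i shifts by key[i mod 2].
On corrupt: c+2=e, o+12=a, r+2=t, r+12=d, u+2=w, p+12=b, t+2=v.

eatdwbv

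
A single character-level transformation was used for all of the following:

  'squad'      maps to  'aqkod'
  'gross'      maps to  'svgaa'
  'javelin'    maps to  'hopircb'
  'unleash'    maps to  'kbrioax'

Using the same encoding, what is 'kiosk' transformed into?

mcgam

s(18)→a(0) and q(16)→q(16) fit y≡5x+14 (mod 26); the inverse of 5 mod 26 is 21. Treating letters as 0–25, the rule is x ↦ 5x + 14 (mod 26).
For kiosk: k(10)→5·10+14≡12=m; i(8)→5·8+14≡2=c; o(14)→5·14+14≡6=g; s(18)→5·18+14≡0=a; k(10)→5·10+14≡12=m (all mod 26).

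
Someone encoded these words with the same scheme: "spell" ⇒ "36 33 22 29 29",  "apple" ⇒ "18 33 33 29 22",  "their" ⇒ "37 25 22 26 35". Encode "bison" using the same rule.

19 26 36 32 31

s is letter #19 and maps to 36: an offset of 17. Each letter is replaced by its alphabet position (a=1..z=26) + 17.
On bison: b=2→19, i=9→26, s=19→36, o=15→32, n=14→31.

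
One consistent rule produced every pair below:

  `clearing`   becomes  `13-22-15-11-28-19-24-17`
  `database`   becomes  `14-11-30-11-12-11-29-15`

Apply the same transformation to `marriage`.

23-11-28-28-19-11-17-15

The number is (letter's place in the alphabet, a=1) + 10.
On marriage: m=13→23, a=1→11, r=18→28, r=18→28, i=9→19, a=1→11, g=7→17, e=5→15.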